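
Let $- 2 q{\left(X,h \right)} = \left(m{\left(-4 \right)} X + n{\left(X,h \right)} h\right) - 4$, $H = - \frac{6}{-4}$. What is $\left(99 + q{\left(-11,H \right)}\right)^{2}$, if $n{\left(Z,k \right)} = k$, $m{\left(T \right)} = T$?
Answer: $\frac{388129}{64} \approx 6064.5$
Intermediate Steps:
$H = \frac{3}{2}$ ($H = \left(-6\right) \left(- \frac{1}{4}\right) = \frac{3}{2} \approx 1.5$)
$q{\left(X,h \right)} = 2 + 2 X - \frac{h^{2}}{2}$ ($q{\left(X,h \right)} = - \frac{\left(- 4 X + h h\right) - 4}{2} = - \frac{\left(- 4 X + h^{2}\right) - 4}{2} = - \frac{\left(h^{2} - 4 X\right) - 4}{2} = - \frac{-4 + h^{2} - 4 X}{2} = 2 + 2 X - \frac{h^{2}}{2}$)
$\left(99 + q{\left(-11,H \right)}\right)^{2} = \left(99 + \left(2 + 2 \left(-11\right) - \frac{\left(\frac{3}{2}\right)^{2}}{2}\right)\right)^{2} = \left(99 - \frac{169}{8}\right)^{2} = \left(\frac{623}{8}\right)^{2} = \frac{388129}{64}$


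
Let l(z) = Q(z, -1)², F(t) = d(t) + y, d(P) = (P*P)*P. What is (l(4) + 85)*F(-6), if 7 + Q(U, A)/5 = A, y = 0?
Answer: -363960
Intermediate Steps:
d(P) = P³ (d(P) = P²*P = P³)
F(t) = t³ (F(t) = t³ + 0 = t³)
Q(U, A) = -35 + 5*A
l(z) = 1600 (l(z) = (-35 + 5*(-1))² = (-35 - 5)² = (-40)² = 1600)
(l(4) + 85)*F(-6) = (1600 + 85)*(-6)³ = 1685*(-216) = -363960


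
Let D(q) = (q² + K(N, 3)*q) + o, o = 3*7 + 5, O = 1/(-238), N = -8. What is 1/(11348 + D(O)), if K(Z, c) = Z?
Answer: 56644/644270761 ≈ 8.7920e-5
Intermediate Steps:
O = -1/238 ≈ -0.0042017
o = 26 (o = 21 + 5 = 26)
D(q) = 26 + q² - 8*q (D(q) = (q² - 8*q) + 26 = 26 + q² - 8*q)
1/(11348 + D(O)) = 1/(11348 + (26 + (-1/238)² - 8*(-1/238))) = 1/(11348 + (26 + 1/56644 + 4/119)) = 1/(11348 + 1474649/56644) = 1/(644270761/56644) = 56644/644270761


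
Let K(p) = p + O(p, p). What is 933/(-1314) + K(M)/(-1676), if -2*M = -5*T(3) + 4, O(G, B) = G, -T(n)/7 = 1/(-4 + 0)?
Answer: -1046633/1468176 ≈ -0.71288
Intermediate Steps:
T(n) = 7/4 (T(n) = -7/(-4 + 0) = -7/(-4) = -7*(-¼) = 7/4)
M = 19/8 (M = -(-5*7/4 + 4)/2 = -(-35/4 + 4)/2 = -½*(-19/4) = 19/8 ≈ 2.3750)
K(p) = 2*p (K(p) = p + p = 2*p)
933/(-1314) + K(M)/(-1676) = 933/(-1314) + (2*(19/8))/(-1676) = 933*(-1/1314) + (19/4)*(-1/1676) = -311/438 - 19/6704 = -1046633/1468176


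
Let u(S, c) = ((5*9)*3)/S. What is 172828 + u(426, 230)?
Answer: 24541621/142 ≈ 1.7283e+5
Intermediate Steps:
u(S, c) = 135/S (u(S, c) = (45*3)/S = 135/S)
172828 + u(426, 230) = 172828 + 135/426 = 172828 + 135*(1/426) = 172828 + 45/142 = 24541621/142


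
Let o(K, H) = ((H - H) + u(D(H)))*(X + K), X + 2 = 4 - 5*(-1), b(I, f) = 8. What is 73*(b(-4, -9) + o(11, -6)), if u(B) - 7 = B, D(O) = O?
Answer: 1898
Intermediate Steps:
u(B) = 7 + B
X = 7 (X = -2 + (4 - 5*(-1)) = -2 + (4 + 5) = -2 + 9 = 7)
o(K, H) = (7 + H)*(7 + K) (o(K, H) = ((H - H) + (7 + H))*(7 + K) = (0 + (7 + H))*(7 + K) = (7 + H)*(7 + K))
73*(b(-4, -9) + o(11, -6)) = 73*(8 + (7 - 6)*(7 + 11)) = 73*(8 + 1*18) = 73*(8 + 18) = 73*26 = 1898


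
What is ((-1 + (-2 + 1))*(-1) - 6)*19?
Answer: -76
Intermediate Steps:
((-1 + (-2 + 1))*(-1) - 6)*19 = ((-1 - 1)*(-1) - 6)*19 = (-2*(-1) - 6)*19 = (2 - 6)*19 = -4*19 = -76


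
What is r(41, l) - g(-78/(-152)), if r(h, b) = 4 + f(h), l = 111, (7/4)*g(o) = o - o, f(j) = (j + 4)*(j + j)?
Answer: 3694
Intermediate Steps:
f(j) = 2*j*(4 + j) (f(j) = (4 + j)*(2*j) = 2*j*(4 + j))
g(o) = 0 (g(o) = 4*(o - o)/7 = (4/7)*0 = 0)
r(h, b) = 4 + 2*h*(4 + h)
r(41, l) - g(-78/(-152)) = (4 + 2*41*(4 + 41)) - 1*0 = (4 + 2*41*45) + 0 = (4 + 3690) + 0 = 3694 + 0 = 3694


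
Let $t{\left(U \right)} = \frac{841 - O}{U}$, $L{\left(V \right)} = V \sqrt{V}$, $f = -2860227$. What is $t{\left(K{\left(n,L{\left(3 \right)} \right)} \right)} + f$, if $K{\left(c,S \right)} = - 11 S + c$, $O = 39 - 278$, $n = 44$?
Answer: $- \frac{346091787}{121} - \frac{3240 \sqrt{3}}{121} \approx -2.8603 \cdot 10^{6}$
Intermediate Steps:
$O = -239$ ($O = 39 - 278 = -239$)
$L{\left(V \right)} = V^{\frac{3}{2}}$
$K{\left(c,S \right)} = c - 11 S$
$t{\left(U \right)} = \frac{1080}{U}$ ($t{\left(U \right)} = \frac{841 - -239}{U} = \frac{841 + 239}{U} = \frac{1080}{U}$)
$t{\left(K{\left(n,L{\left(3 \right)} \right)} \right)} + f = \frac{1080}{44 - 11 \cdot 3^{\frac{3}{2}}} - 2860227 = \frac{1080}{44 - 11 \cdot 3 \sqrt{3}} - 2860227 = \frac{1080}{44 - 33 \sqrt{3}} - 2860227 = -2860227 + \frac{1080}{44 - 33 \sqrt{3}}$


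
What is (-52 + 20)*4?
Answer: -128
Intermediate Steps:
(-52 + 20)*4 = -32*4 = -128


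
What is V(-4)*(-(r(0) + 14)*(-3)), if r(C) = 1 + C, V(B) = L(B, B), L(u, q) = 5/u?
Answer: -225/4 ≈ -56.250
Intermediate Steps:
V(B) = 5/B
V(-4)*(-(r(0) + 14)*(-3)) = (5/(-4))*(-((1 + 0) + 14)*(-3)) = (5*(-¼))*(-(1 + 14)*(-3)) = -(-5)*15*(-3)/4 = -(-5)*(-45)/4 = -5/4*45 = -225/4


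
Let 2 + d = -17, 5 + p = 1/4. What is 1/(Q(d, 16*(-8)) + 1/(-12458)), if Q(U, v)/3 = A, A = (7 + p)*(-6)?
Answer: -6229/252275 ≈ -0.024691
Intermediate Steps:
p = -19/4 (p = -5 + 1/4 = -5 + ¼ = -19/4 ≈ -4.7500)
d = -19 (d = -2 - 17 = -19)
A = -27/2 (A = (7 - 19/4)*(-6) = (9/4)*(-6) = -27/2 ≈ -13.500)
Q(U, v) = -81/2 (Q(U, v) = 3*(-27/2) = -81/2)
1/(Q(d, 16*(-8)) + 1/(-12458)) = 1/(-81/2 + 1/(-12458)) = 1/(-81/2 - 1/12458) = 1/(-252275/6229) = -6229/252275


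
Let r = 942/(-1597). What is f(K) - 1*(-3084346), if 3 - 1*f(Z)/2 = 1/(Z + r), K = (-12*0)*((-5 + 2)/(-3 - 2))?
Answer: 1452731389/471 ≈ 3.0844e+6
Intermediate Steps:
r = -942/1597 (r = 942*(-1/1597) = -942/1597 ≈ -0.58986)
K = 0 (K = 0*(-3/(-5)) = 0*(-3*(-⅕)) = 0*(⅗) = 0)
f(Z) = 6 - 2/(-942/1597 + Z) (f(Z) = 6 - 2/(Z - 942/1597) = 6 - 2/(-942/1597 + Z))
f(K) - 1*(-3084346) = 2*(-4423 + 4791*0)/(-942 + 1597*0) - 1*(-3084346) = 2*(-4423 + 0)/(-942 + 0) + 3084346 = 2*(-4423)/(-942) + 3084346 = 2*(-1/942)*(-4423) + 3084346 = 4423/471 + 3084346 = 1452731389/471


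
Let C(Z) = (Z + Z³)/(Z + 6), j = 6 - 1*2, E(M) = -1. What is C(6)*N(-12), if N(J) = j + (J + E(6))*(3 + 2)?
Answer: -2257/2 ≈ -1128.5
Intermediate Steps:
j = 4 (j = 6 - 2 = 4)
N(J) = -1 + 5*J (N(J) = 4 + (J - 1)*(3 + 2) = 4 + (-1 + J)*5 = 4 + (-5 + 5*J) = -1 + 5*J)
C(Z) = (Z + Z³)/(6 + Z)
C(6)*N(-12) = ((6 + 6³)/(6 + 6))*(-1 + 5*(-12)) = ((6 + 216)/12)*(-1 - 60) = ((1/12)*222)*(-61) = (37/2)*(-61) = -2257/2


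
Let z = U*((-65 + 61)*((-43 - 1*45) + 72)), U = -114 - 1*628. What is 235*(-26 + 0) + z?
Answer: -53598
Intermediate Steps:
U = -742 (U = -114 - 628 = -742)
z = -47488 (z = -742*(-65 + 61)*((-43 - 1*45) + 72) = -(-2968)*((-43 - 45) + 72) = -(-2968)*(-88 + 72) = -(-2968)*(-16) = -742*64 = -47488)
235*(-26 + 0) + z = 235*(-26 + 0) - 47488 = 235*(-26) - 47488 = -6110 - 47488 = -53598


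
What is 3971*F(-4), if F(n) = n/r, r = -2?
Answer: 7942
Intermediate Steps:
F(n) = -n/2 (F(n) = n/(-2) = n*(-½) = -n/2)
3971*F(-4) = 3971*(-½*(-4)) = 3971*2 = 7942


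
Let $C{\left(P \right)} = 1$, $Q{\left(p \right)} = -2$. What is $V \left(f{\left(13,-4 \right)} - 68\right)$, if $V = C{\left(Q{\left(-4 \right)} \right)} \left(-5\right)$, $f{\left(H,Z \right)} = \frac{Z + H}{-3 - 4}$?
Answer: $\frac{2425}{7} \approx 346.43$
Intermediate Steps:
$f{\left(H,Z \right)} = - \frac{H}{7} - \frac{Z}{7}$ ($f{\left(H,Z \right)} = \frac{H + Z}{-7} = \left(H + Z\right) \left(- \frac{1}{7}\right) = - \frac{H}{7} - \frac{Z}{7}$)
$V = -5$ ($V = 1 \left(-5\right) = -5$)
$V \left(f{\left(13,-4 \right)} - 68\right) = - 5 \left(\left(\left(- \frac{1}{7}\right) 13 - - \frac{4}{7}\right) - 68\right) = - 5 \left(\left(- \frac{13}{7} + \frac{4}{7}\right) - 68\right) = - 5 \left(- \frac{9}{7} - 68\right) = \left(-5\right) \left(- \frac{485}{7}\right) = \frac{2425}{7}$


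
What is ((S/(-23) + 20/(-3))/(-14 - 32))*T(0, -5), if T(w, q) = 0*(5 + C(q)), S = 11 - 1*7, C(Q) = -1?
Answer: 0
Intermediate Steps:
S = 4 (S = 11 - 7 = 4)
T(w, q) = 0 (T(w, q) = 0*(5 - 1) = 0*4 = 0)
((S/(-23) + 20/(-3))/(-14 - 32))*T(0, -5) = ((4/(-23) + 20/(-3))/(-14 - 32))*0 = ((4*(-1/23) + 20*(-1/3))/(-46))*0 = ((-4/23 - 20/3)*(-1/46))*0 = -472/69*(-1/46)*0 = (236/1587)*0 = 0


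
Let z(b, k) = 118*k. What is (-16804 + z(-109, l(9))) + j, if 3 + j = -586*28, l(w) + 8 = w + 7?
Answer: -32271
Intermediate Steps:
l(w) = -1 + w (l(w) = -8 + (w + 7) = -8 + (7 + w) = -1 + w)
j = -16411 (j = -3 - 586*28 = -3 - 16408 = -16411)
(-16804 + z(-109, l(9))) + j = (-16804 + 118*(-1 + 9)) - 16411 = (-16804 + 118*8) - 16411 = (-16804 + 944) - 16411 = -15860 - 16411 = -32271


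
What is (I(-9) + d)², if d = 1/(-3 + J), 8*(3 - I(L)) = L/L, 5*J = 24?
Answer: 61009/5184 ≈ 11.769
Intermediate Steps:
J = 24/5 (J = (⅕)*24 = 24/5 ≈ 4.8000)
I(L) = 23/8 (I(L) = 3 - L/(8*L) = 3 - ⅛*1 = 3 - ⅛ = 23/8)
d = 5/9 (d = 1/(-3 + 24/5) = 1/(9/5) = 5/9 ≈ 0.55556)
(I(-9) + d)² = (23/8 + 5/9)² = (247/72)² = 61009/5184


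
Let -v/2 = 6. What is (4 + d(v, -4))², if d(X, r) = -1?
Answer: 9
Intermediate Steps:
v = -12 (v = -2*6 = -12)
(4 + d(v, -4))² = (4 - 1)² = 3² = 9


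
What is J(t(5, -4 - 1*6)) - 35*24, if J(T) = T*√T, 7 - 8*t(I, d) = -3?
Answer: -840 + 5*√5/8 ≈ -838.60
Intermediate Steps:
t(I, d) = 5/4 (t(I, d) = 7/8 - ⅛*(-3) = 7/8 + 3/8 = 5/4)
J(T) = T^(3/2)
J(t(5, -4 - 1*6)) - 35*24 = (5/4)^(3/2) - 35*24 = 5*√5/8 - 840 = -840 + 5*√5/8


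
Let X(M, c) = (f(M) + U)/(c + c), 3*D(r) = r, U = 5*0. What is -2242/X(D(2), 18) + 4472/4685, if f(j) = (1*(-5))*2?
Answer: 37818044/4685 ≈ 8072.2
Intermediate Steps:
U = 0
D(r) = r/3
f(j) = -10 (f(j) = -5*2 = -10)
X(M, c) = -5/c (X(M, c) = (-10 + 0)/(c + c) = -10*1/(2*c) = -5/c)
-2242/X(D(2), 18) + 4472/4685 = -2242/((-5/18)) + 4472/4685 = -2242/((-5*1/18)) + 4472*(1/4685) = -2242/(-5/18) + 4472/4685 = -2242*(-18/5) + 4472/4685 = 40356/5 + 4472/4685 = 37818044/4685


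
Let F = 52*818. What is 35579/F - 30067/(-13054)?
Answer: 8146627/2594696 ≈ 3.1397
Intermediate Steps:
F = 42536
35579/F - 30067/(-13054) = 35579/42536 - 30067/(-13054) = 35579*(1/42536) - 30067*(-1/13054) = 35579/42536 + 281/122 = 8146627/2594696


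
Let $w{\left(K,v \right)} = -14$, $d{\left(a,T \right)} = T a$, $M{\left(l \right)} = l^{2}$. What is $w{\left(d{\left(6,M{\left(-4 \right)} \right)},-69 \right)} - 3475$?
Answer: $-3489$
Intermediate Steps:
$w{\left(d{\left(6,M{\left(-4 \right)} \right)},-69 \right)} - 3475 = -14 - 3475 = -3489$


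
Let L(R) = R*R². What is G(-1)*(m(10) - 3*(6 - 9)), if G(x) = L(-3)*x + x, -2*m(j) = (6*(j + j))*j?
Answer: -15366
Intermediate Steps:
m(j) = -6*j² (m(j) = -6*(j + j)*j/2 = -6*(2*j)*j/2 = -12*j*j/2 = -6*j²)
L(R) = R³
G(x) = -26*x (G(x) = (-3)³*x + x = -27*x + x = -26*x)
G(-1)*(m(10) - 3*(6 - 9)) = (-26*(-1))*(-6*10² - 3*(6 - 9)) = 26*(-6*100 - 3*(-3)) = 26*(-600 + 9) = 26*(-591) = -15366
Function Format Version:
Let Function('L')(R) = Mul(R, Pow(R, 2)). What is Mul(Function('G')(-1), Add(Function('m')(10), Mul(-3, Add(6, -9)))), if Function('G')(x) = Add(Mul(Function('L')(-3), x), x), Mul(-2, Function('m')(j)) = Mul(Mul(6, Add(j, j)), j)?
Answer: -15366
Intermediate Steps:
Function('m')(j) = Mul(-6, Pow(j, 2)) (Function('m')(j) = Mul(Rational(-1, 2), Mul(Mul(6, Add(j, j)), j)) = Mul(Rational(-1, 2), Mul(Mul(6, Mul(2, j)), j)) = Mul(Rational(-1, 2), Mul(Mul(12, j), j)) = Mul(Rational(-1, 2), Mul(12, Pow(j, 2))) = Mul(-6, Pow(j, 2)))
Function('L')(R) = Pow(R, 3)
Function('G')(x) = Mul(-26, x) (Function('G')(x) = Add(Mul(Pow(-3, 3), x), x) = Add(Mul(-27, x), x) = Mul(-26, x))
Mul(Function('G')(-1), Add(Function('m')(10), Mul(-3, Add(6, -9)))) = Mul(Mul(-26, -1), Add(Mul(-6, Pow(10, 2)), Mul(-3, Add(6, -9)))) = Mul(26, Add(Mul(-6, 100), Mul(-3, -3))) = Mul(26, Add(-600, 9)) = Mul(26, -591) = -15366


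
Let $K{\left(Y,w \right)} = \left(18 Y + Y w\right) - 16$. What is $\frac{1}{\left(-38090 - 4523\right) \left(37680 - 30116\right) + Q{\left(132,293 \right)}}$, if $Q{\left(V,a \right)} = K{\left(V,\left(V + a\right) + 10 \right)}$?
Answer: $- \frac{1}{322264952} \approx -3.103 \cdot 10^{-9}$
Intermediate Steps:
$K{\left(Y,w \right)} = -16 + 18 Y + Y w$
$Q{\left(V,a \right)} = -16 + 18 V + V \left(10 + V + a\right)$ ($Q{\left(V,a \right)} = -16 + 18 V + V \left(\left(V + a\right) + 10\right) = -16 + 18 V + V \left(10 + V + a\right)$)
$\frac{1}{\left(-38090 - 4523\right) \left(37680 - 30116\right) + Q{\left(132,293 \right)}} = \frac{1}{\left(-38090 - 4523\right) \left(37680 - 30116\right) + \left(-16 + 18 \cdot 132 + 132 \left(10 + 132 + 293\right)\right)} = \frac{1}{\left(-42613\right) 7564 + \left(-16 + 2376 + 132 \cdot 435\right)} = \frac{1}{-322324732 + \left(-16 + 2376 + 57420\right)} = \frac{1}{-322324732 + 59780} = \frac{1}{-322264952} = - \frac{1}{322264952}$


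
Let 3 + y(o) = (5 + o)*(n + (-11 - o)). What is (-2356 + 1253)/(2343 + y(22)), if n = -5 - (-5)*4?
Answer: -1103/1854 ≈ -0.59493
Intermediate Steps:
n = 15 (n = -5 - 1*(-20) = -5 + 20 = 15)
y(o) = -3 + (4 - o)*(5 + o) (y(o) = -3 + (5 + o)*(15 + (-11 - o)) = -3 + (5 + o)*(4 - o) = -3 + (4 - o)*(5 + o))
(-2356 + 1253)/(2343 + y(22)) = (-2356 + 1253)/(2343 + (17 - 1*22 - 1*22**2)) = -1103/(2343 + (17 - 22 - 1*484)) = -1103/(2343 + (17 - 22 - 484)) = -1103/(2343 - 489) = -1103/1854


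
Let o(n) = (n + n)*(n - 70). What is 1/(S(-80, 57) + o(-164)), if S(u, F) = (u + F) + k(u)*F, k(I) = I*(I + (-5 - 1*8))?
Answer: 1/500809 ≈ 1.9968e-6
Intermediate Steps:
k(I) = I*(-13 + I) (k(I) = I*(I + (-5 - 8)) = I*(I - 13) = I*(-13 + I))
o(n) = 2*n*(-70 + n) (o(n) = (2*n)*(-70 + n) = 2*n*(-70 + n))
S(u, F) = F + u + F*u*(-13 + u) (S(u, F) = (u + F) + (u*(-13 + u))*F = (F + u) + F*u*(-13 + u) = F + u + F*u*(-13 + u))
1/(S(-80, 57) + o(-164)) = 1/((57 - 80 + 57*(-80)*(-13 - 80)) + 2*(-164)*(-70 - 164)) = 1/((57 - 80 + 57*(-80)*(-93)) + 2*(-164)*(-234)) = 1/((57 - 80 + 424080) + 76752) = 1/(424057 + 76752) = 1/500809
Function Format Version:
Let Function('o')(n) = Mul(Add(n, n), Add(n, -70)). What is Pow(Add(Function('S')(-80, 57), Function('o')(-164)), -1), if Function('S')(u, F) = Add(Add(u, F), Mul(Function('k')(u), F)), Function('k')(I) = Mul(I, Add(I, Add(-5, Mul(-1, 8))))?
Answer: Rational(1, 500809) ≈ 1.9968e-6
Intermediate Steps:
Function('k')(I) = Mul(I, Add(-13, I)) (Function('k')(I) = Mul(I, Add(I, Add(-5, -8))) = Mul(I, Add(I, -13)) = Mul(I, Add(-13, I)))
Function('o')(n) = Mul(2, n, Add(-70, n)) (Function('o')(n) = Mul(Mul(2, n), Add(-70, n)) = Mul(2, n, Add(-70, n)))
Function('S')(u, F) = Add(F, u, Mul(F, u, Add(-13, u))) (Function('S')(u, F) = Add(Add(u, F), Mul(Mul(u, Add(-13, u)), F)) = Add(Add(F, u), Mul(F, u, Add(-13, u))) = Add(F, u, Mul(F, u, Add(-13, u))))
Pow(Add(Function('S')(-80, 57), Function('o')(-164)), -1) = Pow(Add(Add(57, -80, Mul(57, -80, Add(-13, -80))), Mul(2, -164, Add(-70, -164))), -1) = Pow(Add(Add(57, -80, Mul(57, -80, -93)), Mul(2, -164, -234)), -1) = Pow(Add(Add(57, -80, 424080), 76752), -1) = Pow(Add(424057, 76752), -1) = Pow(500809, -1) = Rational(1, 500809)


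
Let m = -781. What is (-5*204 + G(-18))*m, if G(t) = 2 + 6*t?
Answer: 879406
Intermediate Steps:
(-5*204 + G(-18))*m = (-5*204 + (2 + 6*(-18)))*(-781) = (-1020 + (2 - 108))*(-781) = (-1020 - 106)*(-781) = -1126*(-781) = 879406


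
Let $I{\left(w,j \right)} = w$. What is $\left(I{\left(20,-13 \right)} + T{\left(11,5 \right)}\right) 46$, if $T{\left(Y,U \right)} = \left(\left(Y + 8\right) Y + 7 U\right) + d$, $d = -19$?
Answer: $11270$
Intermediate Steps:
$T{\left(Y,U \right)} = -19 + 7 U + Y \left(8 + Y\right)$ ($T{\left(Y,U \right)} = \left(\left(Y + 8\right) Y + 7 U\right) - 19 = \left(\left(8 + Y\right) Y + 7 U\right) - 19 = \left(Y \left(8 + Y\right) + 7 U\right) - 19 = \left(7 U + Y \left(8 + Y\right)\right) - 19 = -19 + 7 U + Y \left(8 + Y\right)$)
$\left(I{\left(20,-13 \right)} + T{\left(11,5 \right)}\right) 46 = \left(20 + \left(-19 + 11^{2} + 7 \cdot 5 + 8 \cdot 11\right)\right) 46 = \left(20 + \left(-19 + 121 + 35 + 88\right)\right) 46 = \left(20 + 225\right) 46 = 245 \cdot 46 = 11270$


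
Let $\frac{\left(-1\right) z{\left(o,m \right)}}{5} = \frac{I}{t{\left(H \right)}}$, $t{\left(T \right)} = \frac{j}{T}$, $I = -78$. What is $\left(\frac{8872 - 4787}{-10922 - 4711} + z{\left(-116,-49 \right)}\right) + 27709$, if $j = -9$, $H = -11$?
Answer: $\frac{440622442}{15633} \approx 28185.0$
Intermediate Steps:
$t{\left(T \right)} = - \frac{9}{T}$
$z{\left(o,m \right)} = \frac{1430}{3}$ ($z{\left(o,m \right)} = - 5 \left(- \frac{78}{\left(-9\right) \frac{1}{-11}}\right) = - 5 \left(- \frac{78}{\left(-9\right) \left(- \frac{1}{11}\right)}\right) = - 5 \left(- \frac{78}{\frac{9}{11}}\right) = - 5 \left(\left(-78\right) \frac{11}{9}\right) = \left(-5\right) \left(- \frac{286}{3}\right) = \frac{1430}{3}$)
$\left(\frac{8872 - 4787}{-10922 - 4711} + z{\left(-116,-49 \right)}\right) + 27709 = \left(\frac{8872 - 4787}{-10922 - 4711} + \frac{1430}{3}\right) + 27709 = \left(\frac{4085}{-15633} + \frac{1430}{3}\right) + 27709 = \left(4085 \left(- \frac{1}{15633}\right) + \frac{1430}{3}\right) + 27709 = \left(- \frac{4085}{15633} + \frac{1430}{3}\right) + 27709 = \frac{7447645}{15633} + 27709 = \frac{440622442}{15633}$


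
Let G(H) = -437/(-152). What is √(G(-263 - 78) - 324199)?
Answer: I*√5187138/4 ≈ 569.38*I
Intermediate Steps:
G(H) = 23/8 (G(H) = -437*(-1/152) = 23/8)
√(G(-263 - 78) - 324199) = √(23/8 - 324199) = √(-2593569/8) = I*√5187138/4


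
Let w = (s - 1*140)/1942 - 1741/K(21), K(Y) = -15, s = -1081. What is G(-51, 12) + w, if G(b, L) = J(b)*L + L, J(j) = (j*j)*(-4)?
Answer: -3633109973/29130 ≈ -1.2472e+5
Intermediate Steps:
J(j) = -4*j**2 (J(j) = j**2*(-4) = -4*j**2)
G(b, L) = L - 4*L*b**2 (G(b, L) = (-4*b**2)*L + L = -4*L*b**2 + L = L - 4*L*b**2)
w = 3362707/29130 (w = (-1081 - 1*140)/1942 - 1741/(-15) = (-1081 - 140)*(1/1942) - 1741*(-1/15) = -1221*1/1942 + 1741/15 = -1221/1942 + 1741/15 = 3362707/29130 ≈ 115.44)
G(-51, 12) + w = 12*(1 - 4*(-51)**2) + 3362707/29130 = 12*(1 - 4*2601) + 3362707/29130 = 12*(1 - 10404) + 3362707/29130 = 12*(-10403) + 3362707/29130 = -124836 + 3362707/29130 = -3633109973/29130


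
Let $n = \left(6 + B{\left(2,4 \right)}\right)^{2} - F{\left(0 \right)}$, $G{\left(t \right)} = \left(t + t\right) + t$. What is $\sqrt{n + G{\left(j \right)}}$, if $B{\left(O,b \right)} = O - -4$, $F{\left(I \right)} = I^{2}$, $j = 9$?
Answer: $3 \sqrt{19} \approx 13.077$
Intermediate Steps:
$G{\left(t \right)} = 3 t$ ($G{\left(t \right)} = 2 t + t = 3 t$)
$B{\left(O,b \right)} = 4 + O$ ($B{\left(O,b \right)} = O + 4 = 4 + O$)
$n = 144$ ($n = \left(6 + \left(4 + 2\right)\right)^{2} - 0^{2} = \left(6 + 6\right)^{2} - 0 = 12^{2} + 0 = 144 + 0 = 144$)
$\sqrt{n + G{\left(j \right)}} = \sqrt{144 + 3 \cdot 9} = \sqrt{144 + 27} = \sqrt{171} = 3 \sqrt{19}$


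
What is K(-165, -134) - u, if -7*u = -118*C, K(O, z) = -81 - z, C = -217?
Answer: 3711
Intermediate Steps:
u = -3658 (u = -(-118)*(-217)/7 = -1/7*25606 = -3658)
K(-165, -134) - u = (-81 - 1*(-134)) - 1*(-3658) = (-81 + 134) + 3658 = 53 + 3658 = 3711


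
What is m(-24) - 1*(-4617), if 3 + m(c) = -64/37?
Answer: 170654/37 ≈ 4612.3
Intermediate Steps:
m(c) = -175/37 (m(c) = -3 - 64/37 = -175/37)
m(-24) - 1*(-4617) = -175/37 - 1*(-4617) = -175/37 + 4617 = 170654/37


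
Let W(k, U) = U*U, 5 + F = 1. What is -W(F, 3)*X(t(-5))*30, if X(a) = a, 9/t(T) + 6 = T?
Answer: 2430/11 ≈ 220.91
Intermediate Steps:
F = -4 (F = -5 + 1 = -4)
W(k, U) = U²
t(T) = 9/(-6 + T)
-W(F, 3)*X(t(-5))*30 = -3²*(9/(-6 - 5))*30 = -9*(9/(-11))*30 = -9*(9*(-1/11))*30 = -9*(-9/11)*30 = -(-81)*30/11 = -1*(-2430/11) = 2430/11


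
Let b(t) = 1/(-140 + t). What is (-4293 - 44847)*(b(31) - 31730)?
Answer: 169954178940/109 ≈ 1.5592e+9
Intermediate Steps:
(-4293 - 44847)*(b(31) - 31730) = (-4293 - 44847)*(1/(-140 + 31) - 31730) = -49140*(1/(-109) - 31730) = -49140*(-1/109 - 31730) = -49140*(-3458571/109) = 169954178940/109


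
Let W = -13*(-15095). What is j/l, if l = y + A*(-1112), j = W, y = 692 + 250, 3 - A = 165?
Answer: 196235/181086 ≈ 1.0837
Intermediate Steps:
A = -162 (A = 3 - 1*165 = 3 - 165 = -162)
y = 942
W = 196235
j = 196235
l = 181086 (l = 942 - 162*(-1112) = 942 + 180144 = 181086)
j/l = 196235/181086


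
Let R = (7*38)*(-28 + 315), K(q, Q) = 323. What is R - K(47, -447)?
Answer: 76019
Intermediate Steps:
R = 76342 (R = 266*287 = 76342)
R - K(47, -447) = 76342 - 1*323 = 76342 - 323 = 76019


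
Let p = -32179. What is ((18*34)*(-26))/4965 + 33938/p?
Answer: -226844806/53256245 ≈ -4.2595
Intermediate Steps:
((18*34)*(-26))/4965 + 33938/p = ((18*34)*(-26))/4965 + 33938/(-32179) = (612*(-26))*(1/4965) + 33938*(-1/32179) = -15912*1/4965 - 33938/32179 = -5304/1655 - 33938/32179 = -226844806/53256245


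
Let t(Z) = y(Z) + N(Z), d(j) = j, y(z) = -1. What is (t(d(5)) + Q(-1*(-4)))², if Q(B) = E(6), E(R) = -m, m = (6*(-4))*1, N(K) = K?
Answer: 784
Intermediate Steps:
m = -24 (m = -24*1 = -24)
E(R) = 24 (E(R) = -1*(-24) = 24)
t(Z) = -1 + Z
Q(B) = 24
(t(d(5)) + Q(-1*(-4)))² = ((-1 + 5) + 24)² = (4 + 24)² = 28² = 784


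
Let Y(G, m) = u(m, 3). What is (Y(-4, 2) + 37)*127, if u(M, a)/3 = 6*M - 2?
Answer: 8509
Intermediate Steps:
u(M, a) = -6 + 18*M (u(M, a) = 3*(6*M - 2) = 3*(-2 + 6*M) = -6 + 18*M)
Y(G, m) = -6 + 18*m
(Y(-4, 2) + 37)*127 = ((-6 + 18*2) + 37)*127 = ((-6 + 36) + 37)*127 = (30 + 37)*127 = 67*127 = 8509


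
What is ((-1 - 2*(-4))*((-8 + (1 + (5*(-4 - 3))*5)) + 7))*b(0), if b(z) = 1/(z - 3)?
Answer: 1225/3 ≈ 408.33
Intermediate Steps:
b(z) = 1/(-3 + z)
((-1 - 2*(-4))*((-8 + (1 + (5*(-4 - 3))*5)) + 7))*b(0) = ((-1 - 2*(-4))*((-8 + (1 + (5*(-4 - 3))*5)) + 7))/(-3 + 0) = ((-1 + 8)*((-8 + (1 + (5*(-7))*5)) + 7))/(-3) = (7*((-8 + (1 - 35*5)) + 7))*(-⅓) = (7*((-8 + (1 - 175)) + 7))*(-⅓) = (7*((-8 - 174) + 7))*(-⅓) = (7*(-182 + 7))*(-⅓) = (7*(-175))*(-⅓) = -1225*(-⅓) = 1225/3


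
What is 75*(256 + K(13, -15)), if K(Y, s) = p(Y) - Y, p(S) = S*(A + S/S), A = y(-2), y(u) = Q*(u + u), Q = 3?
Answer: 7500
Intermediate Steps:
y(u) = 6*u (y(u) = 3*(u + u) = 3*(2*u) = 6*u)
A = -12 (A = 6*(-2) = -12)
p(S) = -11*S (p(S) = S*(-12 + S/S) = S*(-12 + 1) = S*(-11) = -11*S)
K(Y, s) = -12*Y (K(Y, s) = -11*Y - Y = -12*Y)
75*(256 + K(13, -15)) = 75*(256 - 12*13) = 75*(256 - 156) = 75*100 = 7500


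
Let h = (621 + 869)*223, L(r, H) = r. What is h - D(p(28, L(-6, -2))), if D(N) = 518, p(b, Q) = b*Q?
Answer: 331752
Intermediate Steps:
p(b, Q) = Q*b
h = 332270 (h = 1490*223 = 332270)
h - D(p(28, L(-6, -2))) = 332270 - 1*518 = 332270 - 518 = 331752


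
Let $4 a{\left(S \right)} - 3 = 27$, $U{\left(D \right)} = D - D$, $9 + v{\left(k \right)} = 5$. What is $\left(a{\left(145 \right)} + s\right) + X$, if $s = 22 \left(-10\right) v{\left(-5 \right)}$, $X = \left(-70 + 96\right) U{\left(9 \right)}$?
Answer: $\frac{1775}{2} \approx 887.5$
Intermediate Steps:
$v{\left(k \right)} = -4$ ($v{\left(k \right)} = -9 + 5 = -4$)
$U{\left(D \right)} = 0$
$a{\left(S \right)} = \frac{15}{2}$ ($a{\left(S \right)} = \frac{3}{4} + \frac{1}{4} \cdot 27 = \frac{3}{4} + \frac{27}{4} = \frac{15}{2}$)
$X = 0$ ($X = \left(-70 + 96\right) 0 = 26 \cdot 0 = 0$)
$s = 880$ ($s = 22 \left(-10\right) \left(-4\right) = \left(-220\right) \left(-4\right) = 880$)
$\left(a{\left(145 \right)} + s\right) + X = \left(\frac{15}{2} + 880\right) + 0 = \frac{1775}{2} + 0 = \frac{1775}{2}$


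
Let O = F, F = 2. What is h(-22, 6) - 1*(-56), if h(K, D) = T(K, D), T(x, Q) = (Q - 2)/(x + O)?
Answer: 279/5 ≈ 55.800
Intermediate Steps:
O = 2
T(x, Q) = (-2 + Q)/(2 + x) (T(x, Q) = (Q - 2)/(x + 2) = (-2 + Q)/(2 + x))
h(K, D) = (-2 + D)/(2 + K)
h(-22, 6) - 1*(-56) = (-2 + 6)/(2 - 22) - 1*(-56) = 4/(-20) + 56 = -1/20*4 + 56 = -1/5 + 56 = 279/5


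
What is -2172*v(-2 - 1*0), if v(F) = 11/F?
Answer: 11946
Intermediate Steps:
-2172*v(-2 - 1*0) = -23892/(-2 - 1*0) = -23892/(-2 + 0) = -23892/(-2) = -23892*(-1)/2 = -2172*(-11/2) = 11946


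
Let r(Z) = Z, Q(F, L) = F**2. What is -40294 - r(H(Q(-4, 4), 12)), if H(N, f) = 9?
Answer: -40303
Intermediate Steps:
-40294 - r(H(Q(-4, 4), 12)) = -40294 - 1*9 = -40294 - 9 = -40303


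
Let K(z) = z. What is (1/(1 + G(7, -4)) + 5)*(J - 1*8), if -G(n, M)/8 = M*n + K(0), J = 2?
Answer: -2252/75 ≈ -30.027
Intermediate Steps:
G(n, M) = -8*M*n (G(n, M) = -8*(M*n + 0) = -8*M*n)
(1/(1 + G(7, -4)) + 5)*(J - 1*8) = (1/(1 - 8*(-4)*7) + 5)*(2 - 1*8) = (1/(1 + 224) + 5)*(2 - 8) = (1/225 + 5)*(-6) = (1126/225)*(-6) = -2252/75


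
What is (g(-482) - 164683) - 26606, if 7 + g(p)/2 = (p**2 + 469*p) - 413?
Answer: -179597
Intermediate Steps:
g(p) = -840 + 2*p**2 + 938*p (g(p) = -14 + 2*((p**2 + 469*p) - 413) = -14 + 2*(-413 + p**2 + 469*p) = -14 + (-826 + 2*p**2 + 938*p) = -840 + 2*p**2 + 938*p)
(g(-482) - 164683) - 26606 = ((-840 + 2*(-482)**2 + 938*(-482)) - 164683) - 26606 = ((-840 + 2*232324 - 452116) - 164683) - 26606 = ((-840 + 464648 - 452116) - 164683) - 26606 = (11692 - 164683) - 26606 = -152991 - 26606 = -179597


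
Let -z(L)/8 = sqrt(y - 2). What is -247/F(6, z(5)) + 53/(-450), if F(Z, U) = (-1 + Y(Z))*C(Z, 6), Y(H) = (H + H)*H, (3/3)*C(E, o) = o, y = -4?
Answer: -11144/15975 ≈ -0.69759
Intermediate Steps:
C(E, o) = o
z(L) = -8*I*sqrt(6) (z(L) = -8*sqrt(-4 - 2) = -8*I*sqrt(6))
Y(H) = 2*H**2 (Y(H) = (2*H)*H = 2*H**2)
F(Z, U) = -6 + 12*Z**2 (F(Z, U) = (-1 + 2*Z**2)*6 = -6 + 12*Z**2)
-247/F(6, z(5)) + 53/(-450) = -247/(-6 + 12*6**2) + 53/(-450) = -247/(-6 + 12*36) + 53*(-1/450) = -247/(-6 + 432) - 53/450 = -247/426 - 53/450 = -11144/15975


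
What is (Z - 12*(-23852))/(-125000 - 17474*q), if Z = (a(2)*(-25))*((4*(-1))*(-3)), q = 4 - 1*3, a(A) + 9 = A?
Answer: -144162/71237 ≈ -2.0237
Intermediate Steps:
a(A) = -9 + A
q = 1 (q = 4 - 3 = 1)
Z = 2100 (Z = ((-9 + 2)*(-25))*((4*(-1))*(-3)) = (-7*(-25))*(-4*(-3)) = 175*12 = 2100)
(Z - 12*(-23852))/(-125000 - 17474*q) = (2100 - 12*(-23852))/(-125000 - 17474*1) = (2100 + 286224)/(-125000 - 17474) = 288324/(-142474) = 288324*(-1/142474) = -144162/71237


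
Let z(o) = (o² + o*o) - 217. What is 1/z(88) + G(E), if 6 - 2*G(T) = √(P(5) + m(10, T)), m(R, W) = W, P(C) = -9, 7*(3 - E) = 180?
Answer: 45814/15271 - I*√1554/14 ≈ 3.0001 - 2.8158*I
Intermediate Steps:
E = -159/7 (E = 3 - ⅐*180 = 3 - 180/7 = -159/7 ≈ -22.714)
G(T) = 3 - √(-9 + T)/2
z(o) = -217 + 2*o² (z(o) = (o² + o²) - 217 = 2*o² - 217 = -217 + 2*o²)
1/z(88) + G(E) = 1/(-217 + 2*88²) + (3 - √(-9 - 159/7)/2) = 1/(-217 + 2*7744) + (3 - I*√1554/14) = 1/(-217 + 15488) + (3 - I*√1554/14) = 1/15271 + (3 - I*√1554/14) = 45814/15271 - I*√1554/14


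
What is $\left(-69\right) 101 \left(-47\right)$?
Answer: $327543$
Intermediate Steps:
$\left(-69\right) 101 \left(-47\right) = \left(-6969\right) \left(-47\right) = 327543$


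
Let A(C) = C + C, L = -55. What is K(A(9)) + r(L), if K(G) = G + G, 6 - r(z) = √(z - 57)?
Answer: 42 - 4*I*√7 ≈ 42.0 - 10.583*I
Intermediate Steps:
A(C) = 2*C
r(z) = 6 - √(-57 + z) (r(z) = 6 - √(z - 57) = 6 - √(-57 + z))
K(G) = 2*G
K(A(9)) + r(L) = 2*(2*9) + (6 - √(-57 - 55)) = 2*18 + (6 - √(-112)) = 36 + (6 - 4*I*√7) = 42 - 4*I*√7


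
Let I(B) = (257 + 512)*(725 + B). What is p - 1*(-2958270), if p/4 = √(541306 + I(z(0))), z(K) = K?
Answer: 2958270 + 4*√1098831 ≈ 2.9625e+6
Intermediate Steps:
I(B) = 557525 + 769*B (I(B) = 769*(725 + B) = 557525 + 769*B)
p = 4*√1098831 (p = 4*√(541306 + (557525 + 769*0)) = 4*√(541306 + (557525 + 0)) = 4*√(541306 + 557525) = 4*√1098831 ≈ 4193.0)
p - 1*(-2958270) = 4*√1098831 - 1*(-2958270) = 4*√1098831 + 2958270 = 2958270 + 4*√1098831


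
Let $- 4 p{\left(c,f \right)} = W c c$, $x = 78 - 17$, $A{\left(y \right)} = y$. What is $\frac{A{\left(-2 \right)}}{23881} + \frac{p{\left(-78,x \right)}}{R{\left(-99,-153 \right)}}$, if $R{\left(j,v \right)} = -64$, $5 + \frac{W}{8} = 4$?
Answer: $- \frac{36323017}{191048} \approx -190.13$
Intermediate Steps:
$W = -8$ ($W = -40 + 8 \cdot 4 = -40 + 32 = -8$)
$x = 61$
$p{\left(c,f \right)} = 2 c^{2}$ ($p{\left(c,f \right)} = - \frac{- 8 c c}{4} = - \frac{\left(-8\right) c^{2}}{4} = 2 c^{2}$)
$\frac{A{\left(-2 \right)}}{23881} + \frac{p{\left(-78,x \right)}}{R{\left(-99,-153 \right)}} = - \frac{2}{23881} + \frac{2 \left(-78\right)^{2}}{-64} = \left(-2\right) \frac{1}{23881} + 2 \cdot 6084 \left(- \frac{1}{64}\right) = - \frac{2}{23881} + 12168 \left(- \frac{1}{64}\right) = - \frac{2}{23881} - \frac{1521}{8} = - \frac{36323017}{191048}$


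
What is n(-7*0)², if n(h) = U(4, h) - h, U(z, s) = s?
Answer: 0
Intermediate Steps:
n(h) = 0 (n(h) = h - h = 0)
n(-7*0)² = 0² = 0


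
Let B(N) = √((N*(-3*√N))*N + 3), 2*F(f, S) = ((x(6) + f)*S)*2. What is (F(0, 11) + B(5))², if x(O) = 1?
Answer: (11 + √3*√(1 - 25*√5))² ≈ -43.705 + 282.34*I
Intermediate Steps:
F(f, S) = S*(1 + f) (F(f, S) = (((1 + f)*S)*2)/2 = ((S*(1 + f))*2)/2 = (2*S*(1 + f))/2 = S*(1 + f))
B(N) = √(3 - 3*N^(5/2)) (B(N) = √((-3*N^(3/2))*N + 3) = √(-3*N^(5/2) + 3) = √(3 - 3*N^(5/2)))
(F(0, 11) + B(5))² = (11*(1 + 0) + √(3 - 75*√5))² = (11*1 + √(3 - 75*√5))² = (11 + √(3 - 75*√5))²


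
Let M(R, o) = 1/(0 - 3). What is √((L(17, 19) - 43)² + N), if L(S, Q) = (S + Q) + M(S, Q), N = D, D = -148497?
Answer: I*√1335989/3 ≈ 385.28*I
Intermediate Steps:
N = -148497
M(R, o) = -⅓ (M(R, o) = 1/(-3) = -⅓)
L(S, Q) = -⅓ + Q + S (L(S, Q) = (S + Q) - ⅓ = (Q + S) - ⅓ = -⅓ + Q + S)
√((L(17, 19) - 43)² + N) = √(((-⅓ + 19 + 17) - 43)² - 148497) = √((107/3 - 43)² - 148497) = √((-22/3)² - 148497) = √(484/9 - 148497) = √(-1335989/9) = I*√1335989/3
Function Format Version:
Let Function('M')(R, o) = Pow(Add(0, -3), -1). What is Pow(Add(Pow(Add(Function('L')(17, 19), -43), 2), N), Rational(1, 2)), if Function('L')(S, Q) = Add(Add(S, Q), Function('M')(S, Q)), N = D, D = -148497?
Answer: Mul(Rational(1, 3), I, Pow(1335989, Rational(1, 2))) ≈ Mul(385.28, I)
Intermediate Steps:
N = -148497
Function('M')(R, o) = Rational(-1, 3) (Function('M')(R, o) = Pow(-3, -1) = Rational(-1, 3))
Function('L')(S, Q) = Add(Rational(-1, 3), Q, S) (Function('L')(S, Q) = Add(Add(S, Q), Rational(-1, 3)) = Add(Add(Q, S), Rational(-1, 3)) = Add(Rational(-1, 3), Q, S))
Pow(Add(Pow(Add(Function('L')(17, 19), -43), 2), N), Rational(1, 2)) = Pow(Add(Pow(Add(Add(Rational(-1, 3), 19, 17), -43), 2), -148497), Rational(1, 2)) = Pow(Add(Pow(Add(Rational(107, 3), -43), 2), -148497), Rational(1, 2)) = Pow(Add(Pow(Rational(-22, 3), 2), -148497), Rational(1, 2)) = Pow(Add(Rational(484, 9), -148497), Rational(1, 2)) = Pow(Rational(-1335989, 9), Rational(1, 2)) = Mul(Rational(1, 3), I, Pow(1335989, Rational(1, 2)))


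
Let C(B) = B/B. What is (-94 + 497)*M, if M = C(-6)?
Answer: 403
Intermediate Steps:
C(B) = 1
M = 1
(-94 + 497)*M = (-94 + 497)*1 = 403*1 = 403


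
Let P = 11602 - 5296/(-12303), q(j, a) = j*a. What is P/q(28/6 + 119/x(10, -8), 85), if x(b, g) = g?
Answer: -1141957616/85403325 ≈ -13.371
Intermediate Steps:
q(j, a) = a*j
P = 142744702/12303 (P = 11602 - 5296*(-1/12303) = 11602 + 5296/12303 = 142744702/12303 ≈ 11602.)
P/q(28/6 + 119/x(10, -8), 85) = 142744702/(12303*((85*(28/6 + 119/(-8))))) = 142744702/(12303*((85*(28*(⅙) + 119*(-⅛))))) = 142744702/(12303*((85*(14/3 - 119/8)))) = 142744702/(12303*((85*(-245/24)))) = 142744702/(12303*(-20825/24)) = (142744702/12303)*(-24/20825) = -1141957616/85403325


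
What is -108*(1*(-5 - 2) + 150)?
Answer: -15444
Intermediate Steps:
-108*(1*(-5 - 2) + 150) = -108*(1*(-7) + 150) = -108*(-7 + 150) = -108*143 = -15444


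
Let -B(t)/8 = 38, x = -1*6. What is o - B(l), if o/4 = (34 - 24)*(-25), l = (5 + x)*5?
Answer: -696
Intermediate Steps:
x = -6
l = -5 (l = (5 - 6)*5 = -1*5 = -5)
o = -1000 (o = 4*((34 - 24)*(-25)) = 4*(10*(-25)) = 4*(-250) = -1000)
B(t) = -304 (B(t) = -8*38 = -304)
o - B(l) = -1000 - 1*(-304) = -1000 + 304 = -696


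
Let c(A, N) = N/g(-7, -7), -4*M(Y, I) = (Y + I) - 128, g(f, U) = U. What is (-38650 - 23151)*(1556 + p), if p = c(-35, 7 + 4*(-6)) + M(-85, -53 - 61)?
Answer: -2838210925/28 ≈ -1.0136e+8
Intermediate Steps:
M(Y, I) = 32 - I/4 - Y/4 (M(Y, I) = -((Y + I) - 128)/4 = -((I + Y) - 128)/4 = -(-128 + I + Y)/4 = 32 - I/4 - Y/4)
c(A, N) = -N/7 (c(A, N) = N/(-7) = N*(-⅐) = -N/7)
p = 2357/28 (p = -(7 + 4*(-6))/7 + (32 - (-53 - 61)/4 - ¼*(-85)) = -(7 - 24)/7 + (32 - ¼*(-114) + 85/4) = -⅐*(-17) + (32 + 57/2 + 85/4) = 17/7 + 327/4 = 2357/28 ≈ 84.179)
(-38650 - 23151)*(1556 + p) = (-38650 - 23151)*(1556 + 2357/28) = -61801*45925/28 = -2838210925/28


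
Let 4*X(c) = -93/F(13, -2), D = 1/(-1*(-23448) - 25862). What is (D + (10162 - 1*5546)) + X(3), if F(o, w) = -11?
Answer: 245258757/53108 ≈ 4618.1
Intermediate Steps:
D = -1/2414 (D = 1/(23448 - 25862) = 1/(-2414) = -1/2414 ≈ -0.00041425)
X(c) = 93/44 (X(c) = (-93/(-11))/4 = (-93*(-1/11))/4 = (¼)*(93/11) = 93/44)
(D + (10162 - 1*5546)) + X(3) = (-1/2414 + (10162 - 1*5546)) + 93/44 = (-1/2414 + (10162 - 5546)) + 93/44 = (-1/2414 + 4616) + 93/44 = 11143023/2414 + 93/44 = 245258757/53108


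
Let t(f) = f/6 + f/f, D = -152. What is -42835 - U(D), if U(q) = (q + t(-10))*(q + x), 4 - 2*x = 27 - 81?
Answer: -61613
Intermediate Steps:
t(f) = 1 + f/6 (t(f) = f*(⅙) + 1 = f/6 + 1 = 1 + f/6)
x = 29 (x = 2 - (27 - 81)/2 = 2 - ½*(-54) = 2 + 27 = 29)
U(q) = (29 + q)*(-⅔ + q) (U(q) = (q + (1 + (⅙)*(-10)))*(q + 29) = (q + (1 - 5/3))*(29 + q) = (q - ⅔)*(29 + q) = (-⅔ + q)*(29 + q) = (29 + q)*(-⅔ + q))
-42835 - U(D) = -42835 - (-58/3 + (-152)² + (85/3)*(-152)) = -42835 - (-58/3 + 23104 - 12920/3) = -42835 - 1*18778 = -42835 - 18778 = -61613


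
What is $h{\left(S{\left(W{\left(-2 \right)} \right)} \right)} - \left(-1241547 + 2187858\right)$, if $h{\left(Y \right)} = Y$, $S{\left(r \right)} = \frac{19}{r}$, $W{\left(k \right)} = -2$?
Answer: $- \frac{1892641}{2} \approx -9.4632 \cdot 10^{5}$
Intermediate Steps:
$h{\left(S{\left(W{\left(-2 \right)} \right)} \right)} - \left(-1241547 + 2187858\right) = \frac{19}{-2} - \left(-1241547 + 2187858\right) = 19 \left(- \frac{1}{2}\right) - 946311 = - \frac{19}{2} - 946311 = - \frac{1892641}{2}$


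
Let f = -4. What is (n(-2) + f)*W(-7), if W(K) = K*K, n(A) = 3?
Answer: -49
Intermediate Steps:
W(K) = K²
(n(-2) + f)*W(-7) = (3 - 4)*(-7)² = -1*49 = -49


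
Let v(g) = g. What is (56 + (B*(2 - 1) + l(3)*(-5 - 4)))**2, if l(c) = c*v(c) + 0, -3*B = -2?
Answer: 5329/9 ≈ 592.11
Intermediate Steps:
B = 2/3 (B = -1/3*(-2) = 2/3 ≈ 0.66667)
l(c) = c**2 (l(c) = c*c + 0 = c**2 + 0 = c**2)
(56 + (B*(2 - 1) + l(3)*(-5 - 4)))**2 = (56 + (2*(2 - 1)/3 + 3**2*(-5 - 4)))**2 = (56 + ((2/3)*1 + 9*(-9)))**2 = (56 + (2/3 - 81))**2 = (56 - 241/3)**2 = (-73/3)**2 = 5329/9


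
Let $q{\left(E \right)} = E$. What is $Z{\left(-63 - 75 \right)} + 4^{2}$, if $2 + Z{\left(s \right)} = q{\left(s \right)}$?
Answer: $-124$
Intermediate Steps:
$Z{\left(s \right)} = -2 + s$
$Z{\left(-63 - 75 \right)} + 4^{2} = \left(-2 - 138\right) + 4^{2} = \left(-2 - 138\right) + 16 = -140 + 16 = -124$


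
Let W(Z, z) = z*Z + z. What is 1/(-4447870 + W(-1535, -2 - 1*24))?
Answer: -1/4407986 ≈ -2.2686e-7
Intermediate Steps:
W(Z, z) = z + Z*z (W(Z, z) = Z*z + z = z + Z*z)
1/(-4447870 + W(-1535, -2 - 1*24)) = 1/(-4447870 + (-2 - 1*24)*(1 - 1535)) = 1/(-4447870 + (-2 - 24)*(-1534)) = 1/(-4447870 - 26*(-1534)) = 1/(-4447870 + 39884) = 1/(-4407986) = -1/4407986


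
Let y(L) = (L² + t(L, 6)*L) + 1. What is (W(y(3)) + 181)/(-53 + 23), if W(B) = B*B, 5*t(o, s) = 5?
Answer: -35/3 ≈ -11.667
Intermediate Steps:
t(o, s) = 1 (t(o, s) = (⅕)*5 = 1)
y(L) = 1 + L + L² (y(L) = (L² + 1*L) + 1 = (L² + L) + 1 = (L + L²) + 1 = 1 + L + L²)
W(B) = B²
(W(y(3)) + 181)/(-53 + 23) = ((1 + 3 + 3²)² + 181)/(-53 + 23) = ((1 + 3 + 9)² + 181)/(-30) = (13² + 181)*(-1/30) = (169 + 181)*(-1/30) = 350*(-1/30) = -35/3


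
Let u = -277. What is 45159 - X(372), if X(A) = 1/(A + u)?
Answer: 4290104/95 ≈ 45159.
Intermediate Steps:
X(A) = 1/(-277 + A) (X(A) = 1/(A - 277) = 1/(-277 + A))
45159 - X(372) = 45159 - 1/(-277 + 372) = 45159 - 1/95 = 4290104/95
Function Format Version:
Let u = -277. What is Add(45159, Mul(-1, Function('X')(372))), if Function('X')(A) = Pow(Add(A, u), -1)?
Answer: Rational(4290104, 95) ≈ 45159.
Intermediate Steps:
Function('X')(A) = Pow(Add(-277, A), -1) (Function('X')(A) = Pow(Add(A, -277), -1) = Pow(Add(-277, A), -1))
Add(45159, Mul(-1, Function('X')(372))) = Add(45159, Mul(-1, Pow(Add(-277, 372), -1))) = Add(45159, Mul(-1, Pow(95, -1))) = Add(45159, Mul(-1, Rational(1, 95))) = Add(45159, Rational(-1, 95)) = Rational(4290104, 95)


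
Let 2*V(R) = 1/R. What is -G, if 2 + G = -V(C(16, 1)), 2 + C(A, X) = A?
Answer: 57/28 ≈ 2.0357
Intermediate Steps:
C(A, X) = -2 + A
V(R) = 1/(2*R)
G = -57/28 (G = -2 - 1/(2*(-2 + 16)) = -2 - 1/(2*14) = -2 - 1*1/28 = -2 - 1/28 = -57/28 ≈ -2.0357)
-G = -1*(-57/28) = 57/28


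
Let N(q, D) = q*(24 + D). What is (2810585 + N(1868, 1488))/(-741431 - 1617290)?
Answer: -5635001/2358721 ≈ -2.3890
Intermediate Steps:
(2810585 + N(1868, 1488))/(-741431 - 1617290) = (2810585 + 1868*(24 + 1488))/(-741431 - 1617290) = (2810585 + 1868*1512)/(-2358721) = (2810585 + 2824416)*(-1/2358721) = 5635001*(-1/2358721) = -5635001/2358721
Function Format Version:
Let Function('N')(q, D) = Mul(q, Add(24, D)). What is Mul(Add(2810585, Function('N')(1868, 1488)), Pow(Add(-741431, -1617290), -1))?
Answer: Rational(-5635001, 2358721) ≈ -2.3890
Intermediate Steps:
Mul(Add(2810585, Function('N')(1868, 1488)), Pow(Add(-741431, -1617290), -1)) = Mul(Add(2810585, Mul(1868, Add(24, 1488))), Pow(Add(-741431, -1617290), -1)) = Mul(Add(2810585, Mul(1868, 1512)), Pow(-2358721, -1)) = Mul(Add(2810585, 2824416), Rational(-1, 2358721)) = Mul(5635001, Rational(-1, 2358721)) = Rational(-5635001, 2358721)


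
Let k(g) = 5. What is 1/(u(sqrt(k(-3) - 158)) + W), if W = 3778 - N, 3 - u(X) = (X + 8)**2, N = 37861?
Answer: I/(-33991*I + 48*sqrt(17)) ≈ -2.9419e-5 + 1.7129e-7*I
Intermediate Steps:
u(X) = 3 - (8 + X)**2 (u(X) = 3 - (X + 8)**2 = 3 - (8 + X)**2)
W = -34083 (W = 3778 - 1*37861 = 3778 - 37861 = -34083)
1/(u(sqrt(k(-3) - 158)) + W) = 1/((3 - (8 + sqrt(5 - 158))**2) - 34083) = 1/((3 - (8 + sqrt(-153))**2) - 34083) = 1/((3 - (8 + 3*I*sqrt(17))**2) - 34083) = 1/(-34080 - (8 + 3*I*sqrt(17))**2)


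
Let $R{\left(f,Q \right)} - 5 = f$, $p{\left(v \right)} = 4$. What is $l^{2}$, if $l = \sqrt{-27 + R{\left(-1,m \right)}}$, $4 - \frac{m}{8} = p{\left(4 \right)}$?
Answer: $-23$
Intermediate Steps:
$m = 0$ ($m = 32 - 32 = 0$)
$R{\left(f,Q \right)} = 5 + f$
$l = i \sqrt{23}$ ($l = \sqrt{-27 + \left(5 - 1\right)} = \sqrt{-27 + 4} = \sqrt{-23} = i \sqrt{23} \approx 4.7958 i$)
$l^{2} = \left(i \sqrt{23}\right)^{2} = -23$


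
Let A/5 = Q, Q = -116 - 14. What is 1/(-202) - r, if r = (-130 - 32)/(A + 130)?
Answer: -8311/26260 ≈ -0.31649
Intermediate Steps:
Q = -130
A = -650 (A = 5*(-130) = -650)
r = 81/260 (r = (-130 - 32)/(-650 + 130) = -162/(-520) = -162*(-1/520) = 81/260 ≈ 0.31154)
1/(-202) - r = 1/(-202) - 1*81/260 = -1/202 - 81/260 = -8311/26260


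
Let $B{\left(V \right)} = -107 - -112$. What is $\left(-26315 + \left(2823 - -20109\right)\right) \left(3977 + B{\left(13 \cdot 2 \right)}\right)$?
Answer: $-13471106$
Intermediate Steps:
$B{\left(V \right)} = 5$ ($B{\left(V \right)} = -107 + 112 = 5$)
$\left(-26315 + \left(2823 - -20109\right)\right) \left(3977 + B{\left(13 \cdot 2 \right)}\right) = \left(-26315 + \left(2823 - -20109\right)\right) \left(3977 + 5\right) = \left(-26315 + \left(2823 + 20109\right)\right) 3982 = \left(-26315 + 22932\right) 3982 = \left(-3383\right) 3982 = -13471106$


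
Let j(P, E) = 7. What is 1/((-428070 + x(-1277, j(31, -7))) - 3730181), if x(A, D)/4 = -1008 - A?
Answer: -1/4157175 ≈ -2.4055e-7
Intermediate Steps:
x(A, D) = -4032 - 4*A (x(A, D) = 4*(-1008 - A) = -4032 - 4*A)
1/((-428070 + x(-1277, j(31, -7))) - 3730181) = 1/((-428070 + (-4032 - 4*(-1277))) - 3730181) = 1/((-428070 + (-4032 + 5108)) - 3730181) = 1/((-428070 + 1076) - 3730181) = 1/(-426994 - 3730181) = 1/(-4157175) = -1/4157175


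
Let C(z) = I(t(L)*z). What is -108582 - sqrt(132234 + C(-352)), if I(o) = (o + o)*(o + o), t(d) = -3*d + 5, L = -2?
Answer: -108582 - sqrt(60101770) ≈ -1.1633e+5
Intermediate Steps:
t(d) = 5 - 3*d
I(o) = 4*o**2 (I(o) = (2*o)*(2*o) = 4*o**2)
C(z) = 484*z**2 (C(z) = 4*((5 - 3*(-2))*z)**2 = 4*((5 + 6)*z)**2 = 4*(11*z)**2 = 4*(121*z**2) = 484*z**2)
-108582 - sqrt(132234 + C(-352)) = -108582 - sqrt(132234 + 484*(-352)**2) = -108582 - sqrt(132234 + 484*123904) = -108582 - sqrt(132234 + 59969536) = -108582 - sqrt(60101770)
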